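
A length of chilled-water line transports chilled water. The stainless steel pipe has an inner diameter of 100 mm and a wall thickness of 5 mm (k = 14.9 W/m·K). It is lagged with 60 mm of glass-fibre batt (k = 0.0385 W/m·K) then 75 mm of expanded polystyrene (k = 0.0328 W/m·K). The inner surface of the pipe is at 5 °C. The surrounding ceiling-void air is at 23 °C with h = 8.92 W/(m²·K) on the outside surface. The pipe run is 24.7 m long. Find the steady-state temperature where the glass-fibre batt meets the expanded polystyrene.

For a radial system each layer contributes R = ln(r_out/r_in)/(2πkL); films add R = 1/(hA).
R_stainless steel pipe wall = ln(55/50)/(2π×14.9×24.7) = 4.122×10^-5 K/W
R_glass-fibre batt = ln(115/55)/(2π×0.0385×24.7) = 0.1234 K/W
R_expanded polystyrene = ln(190/115)/(2π×0.0328×24.7) = 0.09864 K/W
R_outer film = 1/(h_o·2πr_oL) = 1/(8.92×2π×0.19×24.7) = 0.003802 K/W
R_total = 0.2259 K/W
Q = ΔT/R_total = 18/0.2259
Q = 79.7 W
T_interface = T_inner + Q·ΣR(inner→interface) = 5 + 79.7×0.1235

T ≈ 14.8 °C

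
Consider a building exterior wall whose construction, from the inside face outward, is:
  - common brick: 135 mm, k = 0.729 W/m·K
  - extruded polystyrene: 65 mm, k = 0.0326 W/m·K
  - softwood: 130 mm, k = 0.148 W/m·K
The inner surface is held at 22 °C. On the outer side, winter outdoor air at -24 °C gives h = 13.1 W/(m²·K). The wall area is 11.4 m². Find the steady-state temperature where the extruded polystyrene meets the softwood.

T ≈ -9.99 °C

Series thermal resistances:
R_common brick = L/(kA) = 0.135/(0.729×11.4) = 0.01624 K/W
R_extruded polystyrene = L/(kA) = 0.065/(0.0326×11.4) = 0.1749 K/W
R_softwood = L/(kA) = 0.13/(0.148×11.4) = 0.07705 K/W
R_outer film = 1/(h_o·A) = 1/(13.1×11.4) = 0.006696 K/W
R_total = 0.2749 K/W;  Q = ΔT/R_total = 46/0.2749 = 167.3 W
T_interface = T_inner − Q·ΣR(inner→interface) = 22 − 167×0.1911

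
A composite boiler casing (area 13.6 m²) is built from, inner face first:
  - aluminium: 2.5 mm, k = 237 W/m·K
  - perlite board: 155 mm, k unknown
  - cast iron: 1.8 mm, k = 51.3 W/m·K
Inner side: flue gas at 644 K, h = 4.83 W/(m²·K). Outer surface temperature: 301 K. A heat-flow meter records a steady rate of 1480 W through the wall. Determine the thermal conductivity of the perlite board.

k ≈ 0.0526 W/(m·K)

Thermal resistances in series:
R_inner film = 1/(h_i·A) = 1/(4.83×13.6) = 0.01522 K/W
R_aluminium = L/(kA) = 0.0025/(237×13.6) = 7.756×10^-7 K/W
R_cast iron = L/(kA) = 0.0018/(51.3×13.6) = 2.58×10^-6 K/W
Sum of known resistances R_other = 0.01523 K/W
Total R = ΔT/Q = 343/1480 = 0.2318 K/W
R_perlite board = R_total − R_other = 0.2165 K/W
k = L/(R·A) = 0.155/(0.2165×13.6)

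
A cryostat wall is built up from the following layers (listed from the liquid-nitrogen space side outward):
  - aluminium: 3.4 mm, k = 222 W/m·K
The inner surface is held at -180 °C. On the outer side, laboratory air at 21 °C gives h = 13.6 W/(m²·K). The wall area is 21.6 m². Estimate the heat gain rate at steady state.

Q ≈ 59000 W

Treating each layer as a thermal resistance in series:
R_aluminium = L/(kA) = 0.0034/(222×21.6) = 7.09×10^-7 K/W
R_outer film = 1/(h_o·A) = 1/(13.6×21.6) = 0.003404 K/W
R_total = 0.003405 K/W
Q = ΔT / R_total = 201 / 0.003405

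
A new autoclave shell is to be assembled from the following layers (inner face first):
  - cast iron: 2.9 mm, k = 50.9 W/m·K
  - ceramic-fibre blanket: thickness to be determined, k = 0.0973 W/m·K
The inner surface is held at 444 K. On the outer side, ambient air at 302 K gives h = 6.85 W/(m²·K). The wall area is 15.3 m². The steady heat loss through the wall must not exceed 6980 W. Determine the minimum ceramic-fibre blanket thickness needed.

L ≈ 16.1 mm

Series thermal resistances:
R_cast iron = L/(kA) = 0.0029/(50.9×15.3) = 3.724×10^-6 K/W
R_outer film = 1/(h_o·A) = 1/(6.85×15.3) = 0.009542 K/W
Sum of the known resistances R_other = 0.009545 K/W
Required total resistance R_tot = ΔT/Q_allow = 142/6980 = 0.02034 K/W
R_ceramic-fibre blanket = R_tot − R_other = 0.0108 K/W
L = R·k·A = 0.0108×0.0973×15.3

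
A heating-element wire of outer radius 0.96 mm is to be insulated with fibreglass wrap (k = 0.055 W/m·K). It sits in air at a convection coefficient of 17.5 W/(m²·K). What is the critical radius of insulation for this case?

For a cylinder r_cr = k/h = 0.055/17.5
r_cr = 3.14 mm; since the bare radius (0.96 mm) is below r_cr, adding a thin layer of insulation will *increase* heat loss.

r_cr ≈ 3.14 mm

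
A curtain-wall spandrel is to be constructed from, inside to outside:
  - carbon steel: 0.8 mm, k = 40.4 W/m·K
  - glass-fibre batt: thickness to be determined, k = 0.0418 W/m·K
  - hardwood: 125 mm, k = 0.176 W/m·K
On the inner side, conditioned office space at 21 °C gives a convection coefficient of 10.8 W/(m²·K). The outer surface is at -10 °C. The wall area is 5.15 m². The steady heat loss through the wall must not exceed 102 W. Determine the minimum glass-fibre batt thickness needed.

Using the resistance-network approach (series):
R_inner film = 1/(h_i·A) = 1/(10.8×5.15) = 0.01798 K/W
R_carbon steel = L/(kA) = 0.0008/(40.4×5.15) = 3.845×10^-6 K/W
R_hardwood = L/(kA) = 0.125/(0.176×5.15) = 0.1379 K/W
Sum of the known resistances R_other = 0.1559 K/W
Required total resistance R_tot = ΔT/Q_allow = 31/102 = 0.3039 K/W
R_glass-fibre batt = R_tot − R_other = 0.148 K/W
L = R·k·A = 0.148×0.0418×5.15

L ≈ 31.9 mm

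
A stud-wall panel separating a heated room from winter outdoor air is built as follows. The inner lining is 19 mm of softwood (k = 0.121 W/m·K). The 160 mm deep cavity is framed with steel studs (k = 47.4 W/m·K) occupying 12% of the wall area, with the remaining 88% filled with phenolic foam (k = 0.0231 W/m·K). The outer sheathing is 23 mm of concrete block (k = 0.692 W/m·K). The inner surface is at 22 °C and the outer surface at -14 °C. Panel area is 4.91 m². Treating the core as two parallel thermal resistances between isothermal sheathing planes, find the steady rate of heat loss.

Q ≈ 810 W

Sheathing layers in series; stud and cavity paths in parallel between them.
R_inner = 0.019/(0.121×4.91) = 0.03198 K/W
R_stud  = 0.16/(47.4×0.12×4.91) = 0.005729 K/W
R_cav   = 0.16/(0.0231×0.88×4.91) = 1.603 K/W
1/R_core = 1/R_stud + 1/R_cav → R_core = 0.005709 K/W
R_outer = 0.023/(0.692×4.91) = 0.006769 K/W
R_total = 0.04446 K/W
Q = ΔT/R_total = 36/0.04446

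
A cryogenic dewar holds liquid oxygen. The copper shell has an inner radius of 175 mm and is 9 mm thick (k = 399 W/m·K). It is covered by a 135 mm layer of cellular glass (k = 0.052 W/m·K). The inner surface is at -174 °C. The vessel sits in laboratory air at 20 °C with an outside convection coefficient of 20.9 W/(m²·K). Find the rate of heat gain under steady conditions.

For a spherical shell R = (1/r₁ − 1/r₂)/(4πk); film R = 1/(h·4πr²). In series:
R_copper shell = (1/0.175 − 1/0.184)/(4π×399) = 5.574×10^-5 K/W
R_cellular glass = (1/0.184 − 1/0.319)/(4π×0.052) = 3.52 K/W
R_outer film = 1/(h·4πr_o²) = 1/(20.9×4π×0.319²) = 0.03742 K/W
R_total = 3.557 K/W
Q = ΔT/R_total = 194/3.557

Q ≈ 54.5 W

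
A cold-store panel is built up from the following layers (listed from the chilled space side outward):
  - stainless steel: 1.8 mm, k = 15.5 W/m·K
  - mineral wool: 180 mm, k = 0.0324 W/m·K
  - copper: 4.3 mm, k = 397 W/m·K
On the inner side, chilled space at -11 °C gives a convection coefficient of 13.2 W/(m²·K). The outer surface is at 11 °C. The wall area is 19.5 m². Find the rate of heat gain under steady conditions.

Thermal resistances in series:
R_inner film = 1/(h_i·A) = 1/(13.2×19.5) = 0.003885 K/W
R_stainless steel = L/(kA) = 0.0018/(15.5×19.5) = 5.955×10^-6 K/W
R_mineral wool = L/(kA) = 0.18/(0.0324×19.5) = 0.2849 K/W
R_copper = L/(kA) = 0.0043/(397×19.5) = 5.554×10^-7 K/W
R_total = 0.2888 K/W
Q = ΔT / R_total = 22 / 0.2888

Q ≈ 76.2 W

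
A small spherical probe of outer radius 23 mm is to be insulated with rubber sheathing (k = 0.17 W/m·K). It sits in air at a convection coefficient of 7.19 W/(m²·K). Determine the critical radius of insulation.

For a sphere r_cr = 2k/h = 2×0.17/7.19
r_cr = 47.3 mm; since the bare radius (23 mm) is below r_cr, adding a thin layer of insulation will *increase* heat loss.

r_cr ≈ 47.3 mm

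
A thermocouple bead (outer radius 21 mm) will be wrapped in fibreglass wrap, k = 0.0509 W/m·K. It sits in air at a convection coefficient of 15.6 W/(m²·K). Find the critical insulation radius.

For a sphere r_cr = 2k/h = 2×0.0509/15.6
r_cr = 6.53 mm; since the bare radius (21 mm) is above r_cr, any added insulation will reduce heat loss.

r_cr ≈ 6.53 mm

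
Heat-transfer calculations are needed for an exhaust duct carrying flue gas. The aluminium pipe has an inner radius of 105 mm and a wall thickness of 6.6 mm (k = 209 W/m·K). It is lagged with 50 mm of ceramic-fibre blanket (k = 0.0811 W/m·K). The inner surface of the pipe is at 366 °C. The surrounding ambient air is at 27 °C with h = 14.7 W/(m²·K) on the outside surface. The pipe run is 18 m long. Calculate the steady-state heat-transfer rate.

Per-layer cylindrical resistances, series-summed:
R_aluminium pipe wall = ln(111.6/105)/(2π×209×18) = 2.579×10^-6 K/W
R_ceramic-fibre blanket = ln(161.6/111.6)/(2π×0.0811×18) = 0.04036 K/W
R_outer film = 1/(h_o·2πr_oL) = 1/(14.7×2π×0.1616×18) = 0.003722 K/W
R_total = 0.04409 K/W
Q = ΔT/R_total = 339/0.04409

Q ≈ 7690 W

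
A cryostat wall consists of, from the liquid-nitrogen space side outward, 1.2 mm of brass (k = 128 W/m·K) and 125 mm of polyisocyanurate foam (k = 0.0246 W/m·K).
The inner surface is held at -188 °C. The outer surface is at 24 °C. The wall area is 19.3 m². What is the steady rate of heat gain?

Q ≈ 805 W

Model the wall as resistances in series:
R_brass = L/(kA) = 0.0012/(128×19.3) = 4.858×10^-7 K/W
R_polyisocyanurate foam = L/(kA) = 0.125/(0.0246×19.3) = 0.2633 K/W
R_total = 0.2633 K/W
Q = ΔT / R_total = 212 / 0.2633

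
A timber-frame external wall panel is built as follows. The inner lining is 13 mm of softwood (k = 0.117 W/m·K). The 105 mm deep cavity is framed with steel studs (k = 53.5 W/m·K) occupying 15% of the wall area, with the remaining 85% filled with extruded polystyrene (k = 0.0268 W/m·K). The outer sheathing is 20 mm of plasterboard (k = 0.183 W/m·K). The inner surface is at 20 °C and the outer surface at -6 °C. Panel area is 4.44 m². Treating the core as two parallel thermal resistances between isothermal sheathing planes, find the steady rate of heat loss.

Q ≈ 495 W

Sheathing layers in series; stud and cavity paths in parallel between them.
R_inner = 0.013/(0.117×4.44) = 0.02503 K/W
R_stud  = 0.105/(53.5×0.15×4.44) = 0.002947 K/W
R_cav   = 0.105/(0.0268×0.85×4.44) = 1.038 K/W
1/R_core = 1/R_stud + 1/R_cav → R_core = 0.002939 K/W
R_outer = 0.02/(0.183×4.44) = 0.02461 K/W
R_total = 0.05258 K/W
Q = ΔT/R_total = 26/0.05258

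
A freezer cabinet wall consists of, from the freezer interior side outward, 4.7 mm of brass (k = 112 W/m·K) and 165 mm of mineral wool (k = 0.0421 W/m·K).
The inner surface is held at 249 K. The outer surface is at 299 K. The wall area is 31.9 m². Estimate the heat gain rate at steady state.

Using the resistance-network approach (series):
R_brass = L/(kA) = 0.0047/(112×31.9) = 1.315×10^-6 K/W
R_mineral wool = L/(kA) = 0.165/(0.0421×31.9) = 0.1229 K/W
R_total = 0.1229 K/W
Q = ΔT / R_total = 50 / 0.1229

Q ≈ 407 W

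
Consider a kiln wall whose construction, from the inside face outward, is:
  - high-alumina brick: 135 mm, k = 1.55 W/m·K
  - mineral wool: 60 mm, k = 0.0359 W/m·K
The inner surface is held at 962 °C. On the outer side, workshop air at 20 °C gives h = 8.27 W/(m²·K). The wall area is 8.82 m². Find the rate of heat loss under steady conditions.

Q ≈ 4420 W

Thermal resistances in series:
R_high-alumina brick = L/(kA) = 0.135/(1.55×8.82) = 0.009875 K/W
R_mineral wool = L/(kA) = 0.06/(0.0359×8.82) = 0.1895 K/W
R_outer film = 1/(h_o·A) = 1/(8.27×8.82) = 0.01371 K/W
R_total = 0.2131 K/W
Q = ΔT / R_total = 942 / 0.2131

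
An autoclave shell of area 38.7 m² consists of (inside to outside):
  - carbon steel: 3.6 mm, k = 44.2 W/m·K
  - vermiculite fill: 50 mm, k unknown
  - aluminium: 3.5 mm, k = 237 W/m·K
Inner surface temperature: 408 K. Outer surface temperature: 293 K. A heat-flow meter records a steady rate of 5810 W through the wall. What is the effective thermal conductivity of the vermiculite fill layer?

Model the wall as resistances in series:
R_carbon steel = L/(kA) = 0.0036/(44.2×38.7) = 2.105×10^-6 K/W
R_aluminium = L/(kA) = 0.0035/(237×38.7) = 3.816×10^-7 K/W
Sum of known resistances R_other = 2.486×10^-6 K/W
Total R = ΔT/Q = 115/5810 = 0.01979 K/W
R_vermiculite fill = R_total − R_other = 0.01979 K/W
k = L/(R·A) = 0.05/(0.01979×38.7)

k ≈ 0.0653 W/(m·K)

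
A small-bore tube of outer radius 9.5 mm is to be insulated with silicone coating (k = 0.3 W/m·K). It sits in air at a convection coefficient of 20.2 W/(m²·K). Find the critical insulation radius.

For a cylinder r_cr = k/h = 0.3/20.2
r_cr = 14.9 mm; since the bare radius (9.5 mm) is below r_cr, adding a thin layer of insulation will *increase* heat loss.

r_cr ≈ 14.9 mm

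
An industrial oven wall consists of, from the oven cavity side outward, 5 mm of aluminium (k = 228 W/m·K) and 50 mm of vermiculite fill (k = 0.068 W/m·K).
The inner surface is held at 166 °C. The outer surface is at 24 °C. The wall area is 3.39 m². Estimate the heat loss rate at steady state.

Treating each layer as a thermal resistance in series:
R_aluminium = L/(kA) = 0.005/(228×3.39) = 6.469×10^-6 K/W
R_vermiculite fill = L/(kA) = 0.05/(0.068×3.39) = 0.2169 K/W
R_total = 0.2169 K/W
Q = ΔT / R_total = 142 / 0.2169

Q ≈ 655 W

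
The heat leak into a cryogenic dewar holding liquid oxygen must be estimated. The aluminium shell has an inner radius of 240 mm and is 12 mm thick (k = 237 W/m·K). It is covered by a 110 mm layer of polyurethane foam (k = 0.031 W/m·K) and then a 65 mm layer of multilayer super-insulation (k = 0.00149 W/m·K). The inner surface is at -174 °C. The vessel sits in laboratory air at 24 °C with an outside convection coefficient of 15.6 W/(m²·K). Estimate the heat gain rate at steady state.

Q ≈ 7.74 W

Radial (spherical) resistances in series:
R_aluminium shell = (1/0.24 − 1/0.252)/(4π×237) = 6.662×10^-5 K/W
R_polyurethane foam = (1/0.252 − 1/0.362)/(4π×0.031) = 3.095 K/W
R_multilayer super-insulation = (1/0.362 − 1/0.427)/(4π×0.00149) = 22.46 K/W
R_outer film = 1/(h·4πr_o²) = 1/(15.6×4π×0.427²) = 0.02798 K/W
R_total = 25.58 K/W
Q = ΔT/R_total = 198/25.58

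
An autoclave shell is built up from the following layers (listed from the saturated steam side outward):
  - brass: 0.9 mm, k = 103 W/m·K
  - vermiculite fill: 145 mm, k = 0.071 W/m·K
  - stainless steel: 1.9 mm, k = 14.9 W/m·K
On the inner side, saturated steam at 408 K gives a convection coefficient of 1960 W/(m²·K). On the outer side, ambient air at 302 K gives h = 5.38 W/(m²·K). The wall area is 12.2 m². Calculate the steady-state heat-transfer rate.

Series thermal resistances:
R_inner film = 1/(h_i·A) = 1/(1960×12.2) = 4.182×10^-5 K/W
R_brass = L/(kA) = 0.0009/(103×12.2) = 7.162×10^-7 K/W
R_vermiculite fill = L/(kA) = 0.145/(0.071×12.2) = 0.1674 K/W
R_stainless steel = L/(kA) = 0.0019/(14.9×12.2) = 1.045×10^-5 K/W
R_outer film = 1/(h_o·A) = 1/(5.38×12.2) = 0.01524 K/W
R_total = 0.1827 K/W
Q = ΔT / R_total = 106 / 0.1827

Q ≈ 580 W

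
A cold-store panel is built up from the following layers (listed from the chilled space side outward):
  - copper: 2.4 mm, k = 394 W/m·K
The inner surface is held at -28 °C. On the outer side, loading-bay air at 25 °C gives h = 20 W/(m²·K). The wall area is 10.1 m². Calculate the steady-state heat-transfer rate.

Series thermal resistances:
R_copper = L/(kA) = 0.0024/(394×10.1) = 6.031×10^-7 K/W
R_outer film = 1/(h_o·A) = 1/(20×10.1) = 0.00495 K/W
R_total = 0.004951 K/W
Q = ΔT / R_total = 53 / 0.004951

Q ≈ 10700 W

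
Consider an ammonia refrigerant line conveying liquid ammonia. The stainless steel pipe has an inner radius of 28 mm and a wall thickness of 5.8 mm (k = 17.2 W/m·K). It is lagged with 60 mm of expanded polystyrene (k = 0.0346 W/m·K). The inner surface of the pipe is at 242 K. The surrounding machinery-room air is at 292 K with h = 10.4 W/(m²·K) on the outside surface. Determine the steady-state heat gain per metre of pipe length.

q′ ≈ 10.3 W/m

Per-layer cylindrical resistances, series-summed:
R_stainless steel pipe wall = ln(33.8/28)/(2π×17.2×1) = 0.001742 K/W
R_expanded polystyrene = ln(93.8/33.8)/(2π×0.0346×1) = 4.695 K/W
R_outer film = 1/(h_o·2πr_oL) = 1/(10.4×2π×0.0938×1) = 0.1631 K/W
R_total = 4.86 K/W
Q = ΔT/R_total = 50/4.86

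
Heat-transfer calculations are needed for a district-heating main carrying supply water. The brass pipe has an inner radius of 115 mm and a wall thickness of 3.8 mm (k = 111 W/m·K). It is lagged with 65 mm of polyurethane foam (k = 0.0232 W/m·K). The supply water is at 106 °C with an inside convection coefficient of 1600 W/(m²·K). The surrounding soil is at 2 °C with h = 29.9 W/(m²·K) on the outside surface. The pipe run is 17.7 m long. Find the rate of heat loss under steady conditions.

Q ≈ 609 W

Cylindrical conduction, so R = ln(r₂/r₁)/(2πkL) per layer, in series:
R_inner film = 1/(h_i·2πr₁L) = 1/(1600×2π×0.115×17.7) = 4.887×10^-5 K/W
R_brass pipe wall = ln(118.8/115)/(2π×111×17.7) = 2.633×10^-6 K/W
R_polyurethane foam = ln(183.8/118.8)/(2π×0.0232×17.7) = 0.1691 K/W
R_outer film = 1/(h_o·2πr_oL) = 1/(29.9×2π×0.1838×17.7) = 0.001636 K/W
R_total = 0.1708 K/W
Q = ΔT/R_total = 104/0.1708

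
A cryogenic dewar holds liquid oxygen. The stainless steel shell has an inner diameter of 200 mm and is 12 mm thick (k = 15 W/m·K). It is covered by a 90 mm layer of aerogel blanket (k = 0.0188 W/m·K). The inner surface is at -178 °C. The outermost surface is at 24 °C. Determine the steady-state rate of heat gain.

Q ≈ 12 W

For a spherical shell R = (1/r₁ − 1/r₂)/(4πk); film R = 1/(h·4πr²). In series:
R_stainless steel shell = (1/0.1 − 1/0.112)/(4π×15) = 0.005684 K/W
R_aerogel blanket = (1/0.112 − 1/0.202)/(4π×0.0188) = 16.84 K/W
R_total = 16.84 K/W
Q = ΔT/R_total = 202/16.84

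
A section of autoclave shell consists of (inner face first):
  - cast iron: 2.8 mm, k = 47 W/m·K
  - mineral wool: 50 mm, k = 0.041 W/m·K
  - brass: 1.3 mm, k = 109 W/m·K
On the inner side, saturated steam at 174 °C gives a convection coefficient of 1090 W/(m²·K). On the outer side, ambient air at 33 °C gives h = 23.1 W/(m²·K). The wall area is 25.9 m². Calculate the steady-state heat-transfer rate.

Treating each layer as a thermal resistance in series:
R_inner film = 1/(h_i·A) = 1/(1090×25.9) = 3.542×10^-5 K/W
R_cast iron = L/(kA) = 0.0028/(47×25.9) = 2.3×10^-6 K/W
R_mineral wool = L/(kA) = 0.05/(0.041×25.9) = 0.04709 K/W
R_brass = L/(kA) = 0.0013/(109×25.9) = 4.605×10^-7 K/W
R_outer film = 1/(h_o·A) = 1/(23.1×25.9) = 0.001671 K/W
R_total = 0.0488 K/W
Q = ΔT / R_total = 141 / 0.0488

Q ≈ 2890 W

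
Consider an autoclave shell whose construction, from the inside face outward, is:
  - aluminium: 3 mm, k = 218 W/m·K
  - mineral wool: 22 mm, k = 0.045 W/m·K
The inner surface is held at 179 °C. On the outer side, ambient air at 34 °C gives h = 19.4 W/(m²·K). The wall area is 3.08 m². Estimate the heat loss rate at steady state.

Q ≈ 826 W

Using the resistance-network approach (series):
R_aluminium = L/(kA) = 0.003/(218×3.08) = 4.468×10^-6 K/W
R_mineral wool = L/(kA) = 0.022/(0.045×3.08) = 0.1587 K/W
R_outer film = 1/(h_o·A) = 1/(19.4×3.08) = 0.01674 K/W
R_total = 0.1755 K/W
Q = ΔT / R_total = 145 / 0.1755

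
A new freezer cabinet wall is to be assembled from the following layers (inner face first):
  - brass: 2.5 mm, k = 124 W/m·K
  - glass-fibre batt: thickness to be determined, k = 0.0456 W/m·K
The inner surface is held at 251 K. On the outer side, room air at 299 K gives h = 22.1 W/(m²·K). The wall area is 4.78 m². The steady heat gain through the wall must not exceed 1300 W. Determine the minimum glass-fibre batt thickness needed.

L ≈ 5.98 mm

Using the resistance-network approach (series):
R_brass = L/(kA) = 0.0025/(124×4.78) = 4.218×10^-6 K/W
R_outer film = 1/(h_o·A) = 1/(22.1×4.78) = 0.009466 K/W
Sum of the known resistances R_other = 0.009471 K/W
Required total resistance R_tot = ΔT/Q_allow = 48/1300 = 0.03692 K/W
R_glass-fibre batt = R_tot − R_other = 0.02745 K/W
L = R·k·A = 0.02745×0.0456×4.78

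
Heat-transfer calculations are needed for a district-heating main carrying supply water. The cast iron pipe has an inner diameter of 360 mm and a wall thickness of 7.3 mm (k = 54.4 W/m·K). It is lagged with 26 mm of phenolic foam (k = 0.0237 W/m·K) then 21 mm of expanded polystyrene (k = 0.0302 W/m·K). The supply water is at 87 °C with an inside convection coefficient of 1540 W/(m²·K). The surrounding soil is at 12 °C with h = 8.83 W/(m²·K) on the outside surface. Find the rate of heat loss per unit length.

q′ ≈ 51.9 W/m

Per-layer cylindrical resistances, series-summed:
R_inner film = 1/(h_i·2πr₁L) = 1/(1540×2π×0.18×1) = 5.742×10^-4 K/W
R_cast iron pipe wall = ln(187.3/180)/(2π×54.4×1) = 1.163×10^-4 K/W
R_phenolic foam = ln(213.3/187.3)/(2π×0.0237×1) = 0.8729 K/W
R_expanded polystyrene = ln(234.3/213.3)/(2π×0.0302×1) = 0.4949 K/W
R_outer film = 1/(h_o·2πr_oL) = 1/(8.83×2π×0.2343×1) = 0.07693 K/W
R_total = 1.445 K/W
Q = ΔT/R_total = 75/1.445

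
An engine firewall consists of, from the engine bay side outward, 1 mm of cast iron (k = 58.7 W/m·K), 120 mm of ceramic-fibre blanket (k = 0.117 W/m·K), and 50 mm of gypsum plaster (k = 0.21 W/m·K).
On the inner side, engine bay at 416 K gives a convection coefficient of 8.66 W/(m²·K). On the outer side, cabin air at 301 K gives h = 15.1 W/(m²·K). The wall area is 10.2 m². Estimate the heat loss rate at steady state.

Using the resistance-network approach (series):
R_inner film = 1/(h_i·A) = 1/(8.66×10.2) = 0.01132 K/W
R_cast iron = L/(kA) = 0.001/(58.7×10.2) = 1.67×10^-6 K/W
R_ceramic-fibre blanket = L/(kA) = 0.12/(0.117×10.2) = 0.1006 K/W
R_gypsum plaster = L/(kA) = 0.05/(0.21×10.2) = 0.02334 K/W
R_outer film = 1/(h_o·A) = 1/(15.1×10.2) = 0.006493 K/W
R_total = 0.1417 K/W
Q = ΔT / R_total = 115 / 0.1417

Q ≈ 812 W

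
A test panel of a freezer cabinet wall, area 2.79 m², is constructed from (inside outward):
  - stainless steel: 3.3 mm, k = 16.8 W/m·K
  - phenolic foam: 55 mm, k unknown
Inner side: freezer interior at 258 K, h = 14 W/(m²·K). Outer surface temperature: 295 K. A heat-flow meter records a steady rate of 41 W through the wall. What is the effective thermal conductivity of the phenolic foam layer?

k ≈ 0.0225 W/(m·K)

Thermal resistances in series:
R_inner film = 1/(h_i·A) = 1/(14×2.79) = 0.0256 K/W
R_stainless steel = L/(kA) = 0.0033/(16.8×2.79) = 7.04×10^-5 K/W
Sum of known resistances R_other = 0.02567 K/W
Total R = ΔT/Q = 37/41 = 0.9024 K/W
R_phenolic foam = R_total − R_other = 0.8768 K/W
k = L/(R·A) = 0.055/(0.8768×2.79)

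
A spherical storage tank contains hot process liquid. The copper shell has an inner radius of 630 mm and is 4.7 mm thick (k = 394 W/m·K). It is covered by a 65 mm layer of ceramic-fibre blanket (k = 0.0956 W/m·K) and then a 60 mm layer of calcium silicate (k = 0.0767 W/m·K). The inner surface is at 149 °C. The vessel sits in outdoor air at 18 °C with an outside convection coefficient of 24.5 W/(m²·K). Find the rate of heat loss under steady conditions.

Each spherical layer contributes R = (1/r_i − 1/r_o)/(4πk):
R_copper shell = (1/0.63 − 1/0.6347)/(4π×394) = 2.374×10^-6 K/W
R_ceramic-fibre blanket = (1/0.6347 − 1/0.6997)/(4π×0.0956) = 0.1218 K/W
R_calcium silicate = (1/0.6997 − 1/0.7597)/(4π×0.0767) = 0.1171 K/W
R_outer film = 1/(h·4πr_o²) = 1/(24.5×4π×0.7597²) = 0.005628 K/W
R_total = 0.2446 K/W
Q = ΔT/R_total = 131/0.2446

Q ≈ 536 W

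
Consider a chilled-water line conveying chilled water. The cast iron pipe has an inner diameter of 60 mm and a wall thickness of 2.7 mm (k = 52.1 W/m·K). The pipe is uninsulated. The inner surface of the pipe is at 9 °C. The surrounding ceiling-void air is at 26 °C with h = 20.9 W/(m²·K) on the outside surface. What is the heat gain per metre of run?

Treating each annulus and film as a series resistance:
R_cast iron pipe wall = ln(32.7/30)/(2π×52.1×1) = 2.633×10^-4 K/W
R_outer film = 1/(h_o·2πr_oL) = 1/(20.9×2π×0.0327×1) = 0.2329 K/W
R_total = 0.2331 K/W
Q = ΔT/R_total = 17/0.2331

q′ ≈ 72.9 W/m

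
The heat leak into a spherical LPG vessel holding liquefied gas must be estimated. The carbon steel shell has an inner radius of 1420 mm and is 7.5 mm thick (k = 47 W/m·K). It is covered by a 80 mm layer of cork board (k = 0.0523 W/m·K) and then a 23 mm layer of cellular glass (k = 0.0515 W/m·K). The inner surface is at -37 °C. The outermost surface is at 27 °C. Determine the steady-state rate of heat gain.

For a spherical shell R = (1/r₁ − 1/r₂)/(4πk); film R = 1/(h·4πr²). In series:
R_carbon steel shell = (1/1.42 − 1/1.4275)/(4π×47) = 6.265×10^-6 K/W
R_cork board = (1/1.4275 − 1/1.5075)/(4π×0.0523) = 0.05656 K/W
R_cellular glass = (1/1.5075 − 1/1.5305)/(4π×0.0515) = 0.0154 K/W
R_total = 0.07197 K/W
Q = ΔT/R_total = 64/0.07197

Q ≈ 889 W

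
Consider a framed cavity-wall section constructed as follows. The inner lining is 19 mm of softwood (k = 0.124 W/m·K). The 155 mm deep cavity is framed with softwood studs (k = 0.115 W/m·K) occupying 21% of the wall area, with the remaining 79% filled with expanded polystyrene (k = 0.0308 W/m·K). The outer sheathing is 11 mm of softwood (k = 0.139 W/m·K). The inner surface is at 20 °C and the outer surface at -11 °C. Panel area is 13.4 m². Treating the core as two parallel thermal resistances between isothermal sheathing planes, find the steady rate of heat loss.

Q ≈ 121 W

Sheathing layers in series; stud and cavity paths in parallel between them.
R_inner = 0.019/(0.124×13.4) = 0.01143 K/W
R_stud  = 0.155/(0.115×0.21×13.4) = 0.479 K/W
R_cav   = 0.155/(0.0308×0.79×13.4) = 0.4754 K/W
1/R_core = 1/R_stud + 1/R_cav → R_core = 0.2386 K/W
R_outer = 0.011/(0.139×13.4) = 0.005906 K/W
R_total = 0.2559 K/W
Q = ΔT/R_total = 31/0.2559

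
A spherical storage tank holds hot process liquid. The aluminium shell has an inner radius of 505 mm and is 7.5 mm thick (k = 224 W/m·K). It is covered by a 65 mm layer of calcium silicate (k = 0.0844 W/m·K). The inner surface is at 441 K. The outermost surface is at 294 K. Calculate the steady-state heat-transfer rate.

Spherical conduction: R = (1/r_in − 1/r_out)/(4πk) per layer; series-sum.
R_aluminium shell = (1/0.505 − 1/0.5125)/(4π×224) = 1.029×10^-5 K/W
R_calcium silicate = (1/0.5125 − 1/0.5775)/(4π×0.0844) = 0.2071 K/W
R_total = 0.2071 K/W
Q = ΔT/R_total = 147/0.2071

Q ≈ 710 W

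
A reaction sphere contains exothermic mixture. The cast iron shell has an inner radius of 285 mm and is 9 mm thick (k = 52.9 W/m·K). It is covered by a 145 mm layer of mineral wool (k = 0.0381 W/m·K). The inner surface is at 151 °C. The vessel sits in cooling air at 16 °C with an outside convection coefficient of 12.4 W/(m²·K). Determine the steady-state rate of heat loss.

Q ≈ 56.7 W

For a spherical shell R = (1/r₁ − 1/r₂)/(4πk); film R = 1/(h·4πr²). In series:
R_cast iron shell = (1/0.285 − 1/0.294)/(4π×52.9) = 1.616×10^-4 K/W
R_mineral wool = (1/0.294 − 1/0.439)/(4π×0.0381) = 2.347 K/W
R_outer film = 1/(h·4πr_o²) = 1/(12.4×4π×0.439²) = 0.0333 K/W
R_total = 2.38 K/W
Q = ΔT/R_total = 135/2.38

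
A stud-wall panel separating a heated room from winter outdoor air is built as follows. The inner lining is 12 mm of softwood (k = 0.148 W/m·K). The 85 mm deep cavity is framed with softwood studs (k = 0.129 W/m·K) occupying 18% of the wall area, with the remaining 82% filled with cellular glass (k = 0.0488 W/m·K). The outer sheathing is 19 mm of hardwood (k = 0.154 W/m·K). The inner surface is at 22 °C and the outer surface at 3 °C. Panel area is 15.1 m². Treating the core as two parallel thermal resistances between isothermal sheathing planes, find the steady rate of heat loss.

Q ≈ 185 W

Sheathing layers in series; stud and cavity paths in parallel between them.
R_inner = 0.012/(0.148×15.1) = 0.00537 K/W
R_stud  = 0.085/(0.129×0.18×15.1) = 0.2424 K/W
R_cav   = 0.085/(0.0488×0.82×15.1) = 0.1407 K/W
1/R_core = 1/R_stud + 1/R_cav → R_core = 0.08902 K/W
R_outer = 0.019/(0.154×15.1) = 0.008171 K/W
R_total = 0.1026 K/W
Q = ΔT/R_total = 19/0.1026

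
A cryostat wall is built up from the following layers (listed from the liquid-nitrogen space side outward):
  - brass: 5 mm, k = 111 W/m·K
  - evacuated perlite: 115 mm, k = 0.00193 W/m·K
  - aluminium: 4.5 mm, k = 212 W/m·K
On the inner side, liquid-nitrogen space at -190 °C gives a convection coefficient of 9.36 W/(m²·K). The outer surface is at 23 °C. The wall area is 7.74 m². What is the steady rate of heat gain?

Treating each layer as a thermal resistance in series:
R_inner film = 1/(h_i·A) = 1/(9.36×7.74) = 0.0138 K/W
R_brass = L/(kA) = 0.005/(111×7.74) = 5.82×10^-6 K/W
R_evacuated perlite = L/(kA) = 0.115/(0.00193×7.74) = 7.698 K/W
R_aluminium = L/(kA) = 0.0045/(212×7.74) = 2.742×10^-6 K/W
R_total = 7.712 K/W
Q = ΔT / R_total = 213 / 7.712

Q ≈ 27.6 W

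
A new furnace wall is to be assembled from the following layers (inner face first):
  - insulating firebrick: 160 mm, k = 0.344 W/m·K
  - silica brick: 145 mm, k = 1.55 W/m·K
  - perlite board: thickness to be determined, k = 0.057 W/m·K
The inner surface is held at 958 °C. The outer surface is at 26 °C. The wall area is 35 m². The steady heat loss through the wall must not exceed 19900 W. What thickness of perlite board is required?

Series thermal resistances:
R_insulating firebrick = L/(kA) = 0.16/(0.344×35) = 0.01329 K/W
R_silica brick = L/(kA) = 0.145/(1.55×35) = 0.002673 K/W
Sum of the known resistances R_other = 0.01596 K/W
Required total resistance R_tot = ΔT/Q_allow = 932/19900 = 0.04683 K/W
R_perlite board = R_tot − R_other = 0.03087 K/W
L = R·k·A = 0.03087×0.057×35

L ≈ 61.6 mm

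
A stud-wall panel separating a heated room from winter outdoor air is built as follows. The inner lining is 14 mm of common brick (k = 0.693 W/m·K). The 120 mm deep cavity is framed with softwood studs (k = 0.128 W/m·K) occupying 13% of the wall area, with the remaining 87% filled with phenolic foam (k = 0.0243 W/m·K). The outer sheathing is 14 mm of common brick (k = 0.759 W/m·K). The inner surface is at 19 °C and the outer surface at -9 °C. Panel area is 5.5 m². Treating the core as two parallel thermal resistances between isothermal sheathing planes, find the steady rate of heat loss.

Sheathing layers in series; stud and cavity paths in parallel between them.
R_inner = 0.014/(0.693×5.5) = 0.003673 K/W
R_stud  = 0.12/(0.128×0.13×5.5) = 1.311 K/W
R_cav   = 0.12/(0.0243×0.87×5.5) = 1.032 K/W
1/R_core = 1/R_stud + 1/R_cav → R_core = 0.5775 K/W
R_outer = 0.014/(0.759×5.5) = 0.003354 K/W
R_total = 0.5845 K/W
Q = ΔT/R_total = 28/0.5845

Q ≈ 47.9 W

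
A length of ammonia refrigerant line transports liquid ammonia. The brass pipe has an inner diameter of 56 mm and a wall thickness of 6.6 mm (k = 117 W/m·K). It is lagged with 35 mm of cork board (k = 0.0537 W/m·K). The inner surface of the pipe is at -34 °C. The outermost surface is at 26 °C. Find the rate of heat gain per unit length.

q′ ≈ 29 W/m

Cylindrical conduction, so R = ln(r₂/r₁)/(2πkL) per layer, in series:
R_brass pipe wall = ln(34.6/28)/(2π×117×1) = 2.879×10^-4 K/W
R_cork board = ln(69.6/34.6)/(2π×0.0537×1) = 2.071 K/W
R_total = 2.072 K/W
Q = ΔT/R_total = 60/2.072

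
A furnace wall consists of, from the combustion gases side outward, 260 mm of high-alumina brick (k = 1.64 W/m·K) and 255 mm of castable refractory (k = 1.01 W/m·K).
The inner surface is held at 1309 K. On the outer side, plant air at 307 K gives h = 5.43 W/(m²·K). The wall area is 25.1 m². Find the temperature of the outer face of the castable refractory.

T ≈ 617 K

Model the wall as resistances in series:
R_high-alumina brick = L/(kA) = 0.26/(1.64×25.1) = 0.006316 K/W
R_castable refractory = L/(kA) = 0.255/(1.01×25.1) = 0.01006 K/W
R_outer film = 1/(h_o·A) = 1/(5.43×25.1) = 0.007337 K/W
R_total = 0.02371 K/W;  Q = ΔT/R_total = 1002/0.02371 = 42260 W
T_interface = T_inner − Q·ΣR(inner→interface) = 1309 − 42300×0.01637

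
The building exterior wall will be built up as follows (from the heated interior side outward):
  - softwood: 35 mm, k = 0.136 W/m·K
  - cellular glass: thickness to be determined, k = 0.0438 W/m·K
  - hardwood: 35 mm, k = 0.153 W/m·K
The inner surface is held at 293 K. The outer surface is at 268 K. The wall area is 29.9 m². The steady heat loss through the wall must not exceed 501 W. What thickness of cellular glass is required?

Treating each layer as a thermal resistance in series:
R_softwood = L/(kA) = 0.035/(0.136×29.9) = 0.008607 K/W
R_hardwood = L/(kA) = 0.035/(0.153×29.9) = 0.007651 K/W
Sum of the known resistances R_other = 0.01626 K/W
Required total resistance R_tot = ΔT/Q_allow = 25/501 = 0.0499 K/W
R_cellular glass = R_tot − R_other = 0.03364 K/W
L = R·k·A = 0.03364×0.0438×29.9

L ≈ 44.1 mm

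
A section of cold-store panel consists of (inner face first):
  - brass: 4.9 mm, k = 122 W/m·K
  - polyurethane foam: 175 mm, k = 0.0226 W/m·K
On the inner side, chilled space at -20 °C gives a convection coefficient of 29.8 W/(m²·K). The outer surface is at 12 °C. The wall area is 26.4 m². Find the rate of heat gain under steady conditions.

Model the wall as resistances in series:
R_inner film = 1/(h_i·A) = 1/(29.8×26.4) = 0.001271 K/W
R_brass = L/(kA) = 0.0049/(122×26.4) = 1.521×10^-6 K/W
R_polyurethane foam = L/(kA) = 0.175/(0.0226×26.4) = 0.2933 K/W
R_total = 0.2946 K/W
Q = ΔT / R_total = 32 / 0.2946

Q ≈ 109 W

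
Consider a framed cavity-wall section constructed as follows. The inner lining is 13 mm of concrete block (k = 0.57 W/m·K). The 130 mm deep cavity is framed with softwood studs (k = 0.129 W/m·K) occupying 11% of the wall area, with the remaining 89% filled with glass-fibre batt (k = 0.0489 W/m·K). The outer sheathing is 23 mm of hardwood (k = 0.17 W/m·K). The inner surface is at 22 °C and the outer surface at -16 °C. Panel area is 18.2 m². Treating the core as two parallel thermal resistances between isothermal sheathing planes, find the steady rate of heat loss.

Sheathing layers in series; stud and cavity paths in parallel between them.
R_inner = 0.013/(0.57×18.2) = 0.001253 K/W
R_stud  = 0.13/(0.129×0.11×18.2) = 0.5034 K/W
R_cav   = 0.13/(0.0489×0.89×18.2) = 0.1641 K/W
1/R_core = 1/R_stud + 1/R_cav → R_core = 0.1238 K/W
R_outer = 0.023/(0.17×18.2) = 0.007434 K/W
R_total = 0.1325 K/W
Q = ΔT/R_total = 38/0.1325

Q ≈ 287 W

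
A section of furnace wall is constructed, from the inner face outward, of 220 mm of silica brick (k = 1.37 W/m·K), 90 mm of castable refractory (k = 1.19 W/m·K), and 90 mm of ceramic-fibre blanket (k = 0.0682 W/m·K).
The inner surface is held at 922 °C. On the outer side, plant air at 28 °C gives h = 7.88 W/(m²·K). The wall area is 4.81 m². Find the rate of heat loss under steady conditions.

Thermal resistances in series:
R_silica brick = L/(kA) = 0.22/(1.37×4.81) = 0.03339 K/W
R_castable refractory = L/(kA) = 0.09/(1.19×4.81) = 0.01572 K/W
R_ceramic-fibre blanket = L/(kA) = 0.09/(0.0682×4.81) = 0.2744 K/W
R_outer film = 1/(h_o·A) = 1/(7.88×4.81) = 0.02638 K/W
R_total = 0.3498 K/W
Q = ΔT / R_total = 894 / 0.3498

Q ≈ 2560 W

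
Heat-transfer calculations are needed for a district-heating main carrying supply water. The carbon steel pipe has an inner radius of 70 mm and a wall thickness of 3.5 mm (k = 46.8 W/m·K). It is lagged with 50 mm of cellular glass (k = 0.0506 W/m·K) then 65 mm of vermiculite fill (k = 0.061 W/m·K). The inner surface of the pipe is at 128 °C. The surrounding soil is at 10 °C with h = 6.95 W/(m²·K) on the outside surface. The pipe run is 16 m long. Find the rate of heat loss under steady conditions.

Per-layer cylindrical resistances, series-summed:
R_carbon steel pipe wall = ln(73.5/70)/(2π×46.8×16) = 1.037×10^-5 K/W
R_cellular glass = ln(123.5/73.5)/(2π×0.0506×16) = 0.102 K/W
R_vermiculite fill = ln(188.5/123.5)/(2π×0.061×16) = 0.06895 K/W
R_outer film = 1/(h_o·2πr_oL) = 1/(6.95×2π×0.1885×16) = 0.007593 K/W
R_total = 0.1786 K/W
Q = ΔT/R_total = 118/0.1786

Q ≈ 661 W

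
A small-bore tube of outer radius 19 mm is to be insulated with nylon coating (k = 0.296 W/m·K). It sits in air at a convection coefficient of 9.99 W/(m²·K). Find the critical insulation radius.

For a cylinder r_cr = k/h = 0.296/9.99
r_cr = 29.6 mm; since the bare radius (19 mm) is below r_cr, adding a thin layer of insulation will *increase* heat loss.

r_cr ≈ 29.6 mm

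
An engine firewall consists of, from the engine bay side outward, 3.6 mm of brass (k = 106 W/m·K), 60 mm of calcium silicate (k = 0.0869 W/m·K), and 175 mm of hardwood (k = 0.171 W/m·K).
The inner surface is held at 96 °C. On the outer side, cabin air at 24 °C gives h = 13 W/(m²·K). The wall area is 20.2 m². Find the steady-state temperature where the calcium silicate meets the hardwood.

Series thermal resistances:
R_brass = L/(kA) = 0.0036/(106×20.2) = 1.681×10^-6 K/W
R_calcium silicate = L/(kA) = 0.06/(0.0869×20.2) = 0.03418 K/W
R_hardwood = L/(kA) = 0.175/(0.171×20.2) = 0.05066 K/W
R_outer film = 1/(h_o·A) = 1/(13×20.2) = 0.003808 K/W
R_total = 0.08865 K/W;  Q = ΔT/R_total = 72/0.08865 = 812.2 W
T_interface = T_inner − Q·ΣR(inner→interface) = 96 − 812×0.03418

T ≈ 68.2 °C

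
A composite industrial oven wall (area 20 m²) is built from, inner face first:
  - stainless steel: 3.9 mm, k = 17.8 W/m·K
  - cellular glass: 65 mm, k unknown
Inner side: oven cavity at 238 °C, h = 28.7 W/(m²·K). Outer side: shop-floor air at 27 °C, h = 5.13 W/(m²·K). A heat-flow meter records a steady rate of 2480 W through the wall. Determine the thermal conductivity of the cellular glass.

Thermal resistances in series:
R_inner film = 1/(h_i·A) = 1/(28.7×20) = 0.001742 K/W
R_stainless steel = L/(kA) = 0.0039/(17.8×20) = 1.096×10^-5 K/W
R_outer film = 1/(h_o·A) = 1/(5.13×20) = 0.009747 K/W
Sum of known resistances R_other = 0.0115 K/W
Total R = ΔT/Q = 211/2480 = 0.08508 K/W
R_cellular glass = R_total − R_other = 0.07358 K/W
k = L/(R·A) = 0.065/(0.07358×20)

k ≈ 0.0442 W/(m·K)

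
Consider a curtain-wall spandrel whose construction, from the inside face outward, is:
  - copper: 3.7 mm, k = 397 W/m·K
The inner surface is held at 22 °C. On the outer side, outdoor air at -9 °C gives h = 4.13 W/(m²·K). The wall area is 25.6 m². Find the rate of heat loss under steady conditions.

Q ≈ 3280 W

Thermal resistances in series:
R_copper = L/(kA) = 0.0037/(397×25.6) = 3.641×10^-7 K/W
R_outer film = 1/(h_o·A) = 1/(4.13×25.6) = 0.009458 K/W
R_total = 0.009459 K/W
Q = ΔT / R_total = 31 / 0.009459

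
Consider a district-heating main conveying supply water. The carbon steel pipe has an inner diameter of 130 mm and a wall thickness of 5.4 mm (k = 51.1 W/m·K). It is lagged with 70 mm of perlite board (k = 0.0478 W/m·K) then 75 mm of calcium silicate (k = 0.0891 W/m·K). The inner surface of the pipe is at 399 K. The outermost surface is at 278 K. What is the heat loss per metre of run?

q′ ≈ 39.5 W/m

Cylindrical conduction, so R = ln(r₂/r₁)/(2πkL) per layer, in series:
R_carbon steel pipe wall = ln(70.4/65)/(2π×51.1×1) = 2.486×10^-4 K/W
R_perlite board = ln(140.4/70.4)/(2π×0.0478×1) = 2.298 K/W
R_calcium silicate = ln(215.4/140.4)/(2π×0.0891×1) = 0.7645 K/W
R_total = 3.063 K/W
Q = ΔT/R_total = 121/3.063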